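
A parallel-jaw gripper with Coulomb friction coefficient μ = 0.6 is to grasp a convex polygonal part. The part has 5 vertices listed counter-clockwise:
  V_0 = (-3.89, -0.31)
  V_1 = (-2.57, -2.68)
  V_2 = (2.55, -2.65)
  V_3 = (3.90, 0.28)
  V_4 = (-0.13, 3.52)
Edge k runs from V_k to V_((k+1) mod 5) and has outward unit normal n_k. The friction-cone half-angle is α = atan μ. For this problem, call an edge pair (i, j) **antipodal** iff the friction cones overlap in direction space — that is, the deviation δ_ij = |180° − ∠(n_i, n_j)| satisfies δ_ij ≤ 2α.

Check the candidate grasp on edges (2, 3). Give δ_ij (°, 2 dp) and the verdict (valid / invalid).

δ = 104.06°, invalid

α = atan 0.6 = 30.96°;  2α = 61.93°
edge 2: e_2 = (+1.35, +2.93);  n_2 = (+0.9082, -0.4185)
edge 3: e_3 = (-4.03, +3.24);  n_3 = (+0.6266, +0.7794)
∠(n_2, n_3) = 75.94°
δ = |180° − 75.94°| = 104.06°
104.06° > 2α = 61.93°  →  invalid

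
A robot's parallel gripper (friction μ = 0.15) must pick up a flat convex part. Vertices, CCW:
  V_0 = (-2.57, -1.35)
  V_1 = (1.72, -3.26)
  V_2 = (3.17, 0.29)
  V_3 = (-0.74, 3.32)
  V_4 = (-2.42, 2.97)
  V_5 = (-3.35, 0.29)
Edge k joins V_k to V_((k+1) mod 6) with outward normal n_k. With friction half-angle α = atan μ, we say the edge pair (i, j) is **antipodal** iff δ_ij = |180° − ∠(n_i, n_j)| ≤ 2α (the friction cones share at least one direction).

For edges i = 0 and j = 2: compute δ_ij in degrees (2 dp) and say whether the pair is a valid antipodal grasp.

α = atan 0.15 = 8.53°;  2α = 17.06°
edge 0: e_0 = (+4.29, -1.91);  n_0 = (-0.4067, -0.9135)
edge 2: e_2 = (-3.91, +3.03);  n_2 = (+0.6125, +0.7904)
∠(n_0, n_2) = 166.23°
δ = |180° − 166.23°| = 13.77°
13.77° ≤ 2α = 17.06°  →  valid

δ = 13.77°, valid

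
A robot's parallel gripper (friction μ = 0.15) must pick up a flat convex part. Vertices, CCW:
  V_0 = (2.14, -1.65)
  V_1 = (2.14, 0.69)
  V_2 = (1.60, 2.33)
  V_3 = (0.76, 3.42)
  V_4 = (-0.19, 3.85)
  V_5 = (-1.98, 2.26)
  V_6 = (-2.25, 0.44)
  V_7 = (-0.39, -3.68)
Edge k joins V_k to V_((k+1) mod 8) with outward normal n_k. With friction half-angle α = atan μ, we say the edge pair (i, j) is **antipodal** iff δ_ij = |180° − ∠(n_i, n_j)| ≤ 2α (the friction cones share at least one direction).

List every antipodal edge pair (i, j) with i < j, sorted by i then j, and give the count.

count = 4; pairs: (0,5), (1,6), (2,6), (4,7)

α = atan 0.15 = 8.53°;  2α = 17.06°
n_0 = (+1.0000, -0.0000)
n_1 = (+0.9498, +0.3128)
n_2 = (+0.7921, +0.6104)
n_3 = (+0.4124, +0.9110)
n_4 = (-0.6641, +0.7476)
n_5 = (-0.9892, +0.1467)
n_6 = (-0.9114, -0.4115)
n_7 = (+0.6258, -0.7800)
  (0,1): δ = 161.77°  ·
  (0,2): δ = 142.38°  ·
  (0,3): δ = 114.35°  ·
  (0,4): δ = 48.39°  ·
  (0,5): δ = 8.44°  ✓
  (0,6): δ = 24.30°  ·
  (0,7): δ = 128.74°  ·
  (1,2): δ = 160.61°  ·
  (1,3): δ = 132.58°  ·
  (1,4): δ = 66.61°  ·
  (1,5): δ = 26.66°  ·
  (1,6): δ = 6.07°  ✓
  (1,7): δ = 110.52°  ·
  (2,3): δ = 151.97°  ·
  (2,4): δ = 86.01°  ·
  (2,5): δ = 46.06°  ·
  (2,6): δ = 13.32°  ✓
  (2,7): δ = 91.12°  ·
  (3,4): δ = 114.03°  ·
  (3,5): δ = 74.09°  ·
  (3,6): δ = 41.35°  ·
  (3,7): δ = 63.10°  ·
  (4,5): δ = 140.05°  ·
  (4,6): δ = 107.32°  ·
  (4,7): δ = 2.87°  ✓
  (5,6): δ = 147.26°  ·
  (5,7): δ = 42.82°  ·
  (6,7): δ = 75.55°  ·
antipodal pairs: 4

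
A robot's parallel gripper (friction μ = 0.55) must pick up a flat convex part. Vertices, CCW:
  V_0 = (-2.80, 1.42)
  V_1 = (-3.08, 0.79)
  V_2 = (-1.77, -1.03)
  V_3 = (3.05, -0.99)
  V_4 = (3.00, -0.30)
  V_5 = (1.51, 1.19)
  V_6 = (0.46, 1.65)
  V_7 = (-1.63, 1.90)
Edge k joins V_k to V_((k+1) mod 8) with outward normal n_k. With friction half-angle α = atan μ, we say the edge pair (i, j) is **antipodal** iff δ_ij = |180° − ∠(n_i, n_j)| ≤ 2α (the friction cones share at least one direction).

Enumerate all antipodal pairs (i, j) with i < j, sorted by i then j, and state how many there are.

α = atan 0.55 = 28.81°;  2α = 57.62°
n_0 = (-0.9138, +0.4061)
n_1 = (-0.8116, -0.5842)
n_2 = (+0.0083, -1.0000)
n_3 = (+0.9974, +0.0723)
n_4 = (+0.7071, +0.7071)
n_5 = (+0.4013, +0.9160)
n_6 = (+0.1188, +0.9929)
n_7 = (-0.3796, +0.9252)
  (0,1): δ = 120.29°  ·
  (0,2): δ = 65.56°  ·
  (0,3): δ = 28.11°  ✓
  (0,4): δ = 68.96°  ·
  (0,5): δ = 90.30°  ·
  (0,6): δ = 107.14°  ·
  (0,7): δ = 136.27°  ·
  (1,2): δ = 125.27°  ·
  (1,3): δ = 31.60°  ✓
  (1,4): δ = 9.25°  ✓
  (1,5): δ = 30.60°  ✓
  (1,6): δ = 47.43°  ✓
  (1,7): δ = 76.56°  ·
  (2,3): δ = 86.33°  ·
  (2,4): δ = 45.48°  ✓
  (2,5): δ = 24.13°  ✓
  (2,6): δ = 7.30°  ✓
  (2,7): δ = 21.83°  ✓
  (3,4): δ = 139.14°  ·
  (3,5): δ = 117.80°  ·
  (3,6): δ = 100.97°  ·
  (3,7): δ = 71.84°  ·
  (4,5): δ = 158.66°  ·
  (4,6): δ = 141.82°  ·
  (4,7): δ = 112.69°  ·
  (5,6): δ = 163.16°  ·
  (5,7): δ = 134.04°  ·
  (6,7): δ = 150.87°  ·
antipodal pairs: 9

count = 9; pairs: (0,3), (1,3), (1,4), (1,5), (1,6), (2,4), (2,5), (2,6), (2,7)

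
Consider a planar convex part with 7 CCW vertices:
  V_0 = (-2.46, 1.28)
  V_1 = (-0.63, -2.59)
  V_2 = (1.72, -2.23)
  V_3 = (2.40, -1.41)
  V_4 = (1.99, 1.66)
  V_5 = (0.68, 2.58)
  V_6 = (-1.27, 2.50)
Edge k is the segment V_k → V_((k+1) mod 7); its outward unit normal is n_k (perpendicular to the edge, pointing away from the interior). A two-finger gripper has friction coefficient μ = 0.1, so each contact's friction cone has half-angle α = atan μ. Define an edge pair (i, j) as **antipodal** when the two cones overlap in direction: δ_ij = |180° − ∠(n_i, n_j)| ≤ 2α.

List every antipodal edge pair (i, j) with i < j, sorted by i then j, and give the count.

α = atan 0.1 = 5.71°;  2α = 11.42°
n_0 = (-0.9040, -0.4275)
n_1 = (+0.1514, -0.9885)
n_2 = (+0.7698, -0.6383)
n_3 = (+0.9912, +0.1324)
n_4 = (+0.5747, +0.8184)
n_5 = (-0.0410, +0.9992)
n_6 = (-0.7159, +0.6983)
  (0,1): δ = 106.60°  ·
  (0,2): δ = 64.98°  ·
  (0,3): δ = 17.70°  ·
  (0,4): δ = 29.61°  ·
  (0,5): δ = 67.04°  ·
  (0,6): δ = 110.41°  ·
  (1,2): δ = 138.38°  ·
  (1,3): δ = 91.10°  ·
  (1,4): δ = 43.79°  ·
  (1,5): δ = 6.36°  ✓
  (1,6): δ = 37.00°  ·
  (2,3): δ = 132.73°  ·
  (2,4): δ = 85.41°  ·
  (2,5): δ = 47.98°  ·
  (2,6): δ = 4.62°  ✓
  (3,4): δ = 132.69°  ·
  (3,5): δ = 95.26°  ·
  (3,6): δ = 51.89°  ·
  (4,5): δ = 142.57°  ·
  (4,6): δ = 99.21°  ·
  (5,6): δ = 136.64°  ·
antipodal pairs: 2

count = 2; pairs: (1,5), (2,6)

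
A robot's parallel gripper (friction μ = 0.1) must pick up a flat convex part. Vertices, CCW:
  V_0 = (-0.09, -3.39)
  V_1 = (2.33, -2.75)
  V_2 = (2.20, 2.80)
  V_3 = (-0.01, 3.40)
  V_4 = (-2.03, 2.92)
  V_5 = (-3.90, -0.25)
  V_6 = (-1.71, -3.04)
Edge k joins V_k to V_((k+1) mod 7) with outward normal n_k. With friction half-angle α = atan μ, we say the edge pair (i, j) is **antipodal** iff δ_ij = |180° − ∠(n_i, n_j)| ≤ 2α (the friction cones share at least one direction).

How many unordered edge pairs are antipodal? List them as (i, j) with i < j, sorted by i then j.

α = atan 0.1 = 5.71°;  2α = 11.42°
n_0 = (+0.2557, -0.9668)
n_1 = (+0.9997, +0.0234)
n_2 = (+0.2620, +0.9651)
n_3 = (-0.2312, +0.9729)
n_4 = (-0.8613, +0.5081)
n_5 = (-0.7866, -0.6174)
n_6 = (-0.2112, -0.9774)
  (0,1): δ = 103.47°  ·
  (0,2): δ = 30.00°  ·
  (0,3): δ = 1.45°  ✓
  (0,4): δ = 44.65°  ·
  (0,5): δ = 113.32°  ·
  (0,6): δ = 153.00°  ·
  (1,2): δ = 106.53°  ·
  (1,3): δ = 77.97°  ·
  (1,4): δ = 31.88°  ·
  (1,5): δ = 36.79°  ·
  (1,6): δ = 76.47°  ·
  (2,3): δ = 151.44°  ·
  (2,4): δ = 105.35°  ·
  (2,5): δ = 36.68°  ·
  (2,6): δ = 3.00°  ✓
  (3,4): δ = 133.90°  ·
  (3,5): δ = 65.24°  ·
  (3,6): δ = 25.56°  ·
  (4,5): δ = 111.33°  ·
  (4,6): δ = 71.65°  ·
  (5,6): δ = 140.32°  ·
antipodal pairs: 2

count = 2; pairs: (0,3), (2,6)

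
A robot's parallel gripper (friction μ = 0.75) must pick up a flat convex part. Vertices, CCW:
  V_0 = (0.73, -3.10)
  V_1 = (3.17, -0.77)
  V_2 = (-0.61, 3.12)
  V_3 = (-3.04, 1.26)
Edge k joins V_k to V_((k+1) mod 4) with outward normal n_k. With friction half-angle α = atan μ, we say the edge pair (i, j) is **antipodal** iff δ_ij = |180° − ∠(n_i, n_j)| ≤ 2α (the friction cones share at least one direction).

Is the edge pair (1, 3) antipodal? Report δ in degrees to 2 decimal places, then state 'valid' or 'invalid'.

α = atan 0.75 = 36.87°;  2α = 73.74°
edge 1: e_1 = (-3.78, +3.89);  n_1 = (+0.7172, +0.6969)
edge 3: e_3 = (+3.77, -4.36);  n_3 = (-0.7564, -0.6541)
∠(n_1, n_3) = 176.67°
δ = |180° − 176.67°| = 3.33°
3.33° ≤ 2α = 73.74°  →  valid

δ = 3.33°, valid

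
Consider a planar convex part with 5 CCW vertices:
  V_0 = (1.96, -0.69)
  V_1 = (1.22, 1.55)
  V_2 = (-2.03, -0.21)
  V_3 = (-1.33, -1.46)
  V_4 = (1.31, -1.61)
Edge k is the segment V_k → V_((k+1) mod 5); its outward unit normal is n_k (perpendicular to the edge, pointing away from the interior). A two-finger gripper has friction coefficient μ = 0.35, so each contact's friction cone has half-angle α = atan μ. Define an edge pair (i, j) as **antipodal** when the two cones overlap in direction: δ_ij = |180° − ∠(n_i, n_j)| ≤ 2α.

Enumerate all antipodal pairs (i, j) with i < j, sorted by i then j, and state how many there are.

count = 3; pairs: (0,2), (1,3), (1,4)

α = atan 0.35 = 19.29°;  2α = 38.58°
n_0 = (+0.9495, +0.3137)
n_1 = (-0.4762, +0.8793)
n_2 = (-0.8725, -0.4886)
n_3 = (-0.0567, -0.9984)
n_4 = (+0.8167, -0.5770)
  (0,1): δ = 79.84°  ·
  (0,2): δ = 10.97°  ✓
  (0,3): δ = 68.47°  ·
  (0,4): δ = 126.48°  ·
  (1,2): δ = 89.19°  ·
  (1,3): δ = 31.69°  ✓
  (1,4): δ = 26.32°  ✓
  (2,3): δ = 122.50°  ·
  (2,4): δ = 64.49°  ·
  (3,4): δ = 121.99°  ·
antipodal pairs: 3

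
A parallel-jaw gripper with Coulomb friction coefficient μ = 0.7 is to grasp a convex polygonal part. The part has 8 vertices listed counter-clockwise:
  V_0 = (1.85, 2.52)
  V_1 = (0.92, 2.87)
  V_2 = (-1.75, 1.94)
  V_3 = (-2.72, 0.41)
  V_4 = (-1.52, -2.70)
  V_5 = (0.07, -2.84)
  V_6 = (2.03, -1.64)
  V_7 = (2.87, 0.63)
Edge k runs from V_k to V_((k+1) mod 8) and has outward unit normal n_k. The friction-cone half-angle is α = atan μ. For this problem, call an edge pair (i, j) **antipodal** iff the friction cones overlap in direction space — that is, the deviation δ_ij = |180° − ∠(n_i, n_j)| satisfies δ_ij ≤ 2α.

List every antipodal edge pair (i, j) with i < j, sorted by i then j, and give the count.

α = atan 0.7 = 34.99°;  2α = 69.98°
n_0 = (+0.3522, +0.9359)
n_1 = (-0.3289, +0.9444)
n_2 = (-0.8446, +0.5354)
n_3 = (-0.9330, -0.3600)
n_4 = (-0.0877, -0.9961)
n_5 = (+0.5222, -0.8529)
n_6 = (+0.9378, -0.3470)
n_7 = (+0.8800, +0.4749)
  (0,1): δ = 140.17°  ·
  (0,2): δ = 101.75°  ·
  (0,3): δ = 48.28°  ✓
  (0,4): δ = 15.59°  ✓
  (0,5): δ = 52.10°  ✓
  (0,6): δ = 90.32°  ·
  (0,7): δ = 138.98°  ·
  (1,2): δ = 141.58°  ·
  (1,3): δ = 88.10°  ·
  (1,4): δ = 24.24°  ✓
  (1,5): δ = 12.27°  ✓
  (1,6): δ = 50.49°  ✓
  (1,7): δ = 99.15°  ·
  (2,3): δ = 126.53°  ·
  (2,4): δ = 62.66°  ✓
  (2,5): δ = 26.15°  ✓
  (2,6): δ = 12.07°  ✓
  (2,7): δ = 60.73°  ✓
  (3,4): δ = 116.13°  ·
  (3,5): δ = 79.62°  ·
  (3,6): δ = 41.41°  ✓
  (3,7): δ = 7.26°  ✓
  (4,5): δ = 143.49°  ·
  (4,6): δ = 105.27°  ·
  (4,7): δ = 56.61°  ✓
  (5,6): δ = 141.78°  ·
  (5,7): δ = 93.12°  ·
  (6,7): δ = 131.34°  ·
antipodal pairs: 13

count = 13; pairs: (0,3), (0,4), (0,5), (1,4), (1,5), (1,6), (2,4), (2,5), (2,6), (2,7), (3,6), (3,7), (4,7)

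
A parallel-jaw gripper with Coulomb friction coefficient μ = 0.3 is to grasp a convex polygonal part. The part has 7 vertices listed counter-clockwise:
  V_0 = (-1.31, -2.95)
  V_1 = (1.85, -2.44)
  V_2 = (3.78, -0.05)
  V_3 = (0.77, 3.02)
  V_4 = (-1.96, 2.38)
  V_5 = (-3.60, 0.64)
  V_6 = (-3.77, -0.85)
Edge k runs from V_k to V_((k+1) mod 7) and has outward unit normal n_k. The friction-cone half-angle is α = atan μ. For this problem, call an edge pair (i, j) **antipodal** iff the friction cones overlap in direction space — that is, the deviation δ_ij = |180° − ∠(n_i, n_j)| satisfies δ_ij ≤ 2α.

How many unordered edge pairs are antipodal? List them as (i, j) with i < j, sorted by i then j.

count = 4; pairs: (0,3), (1,4), (1,5), (2,6)

α = atan 0.3 = 16.70°;  2α = 33.40°
n_0 = (+0.1593, -0.9872)
n_1 = (+0.7780, -0.6283)
n_2 = (+0.7141, +0.7001)
n_3 = (-0.2282, +0.9736)
n_4 = (-0.7277, +0.6859)
n_5 = (-0.9936, +0.1134)
n_6 = (-0.6493, -0.7606)
  (0,1): δ = 138.09°  ·
  (0,2): δ = 54.73°  ·
  (0,3): δ = 4.03°  ✓
  (0,4): δ = 37.53°  ·
  (0,5): δ = 74.32°  ·
  (0,6): δ = 130.35°  ·
  (1,2): δ = 96.64°  ·
  (1,3): δ = 37.88°  ·
  (1,4): δ = 4.38°  ✓
  (1,5): δ = 32.41°  ✓
  (1,6): δ = 88.44°  ·
  (2,3): δ = 121.24°  ·
  (2,4): δ = 87.74°  ·
  (2,5): δ = 50.94°  ·
  (2,6): δ = 5.08°  ✓
  (3,4): δ = 146.50°  ·
  (3,5): δ = 109.70°  ·
  (3,6): δ = 53.68°  ·
  (4,5): δ = 143.20°  ·
  (4,6): δ = 87.18°  ·
  (5,6): δ = 123.98°  ·
antipodal pairs: 4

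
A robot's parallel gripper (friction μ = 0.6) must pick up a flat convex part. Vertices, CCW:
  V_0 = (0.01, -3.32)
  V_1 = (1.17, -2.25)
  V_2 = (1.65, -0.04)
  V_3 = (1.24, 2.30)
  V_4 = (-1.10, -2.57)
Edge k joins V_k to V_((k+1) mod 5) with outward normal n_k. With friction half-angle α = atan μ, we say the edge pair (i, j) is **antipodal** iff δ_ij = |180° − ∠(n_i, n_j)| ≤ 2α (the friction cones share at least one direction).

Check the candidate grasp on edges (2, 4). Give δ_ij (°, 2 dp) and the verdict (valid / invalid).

α = atan 0.6 = 30.96°;  2α = 61.93°
edge 2: e_2 = (-0.41, +2.34);  n_2 = (+0.9850, +0.1726)
edge 4: e_4 = (+1.11, -0.75);  n_4 = (-0.5599, -0.8286)
∠(n_2, n_4) = 133.98°
δ = |180° − 133.98°| = 46.02°
46.02° ≤ 2α = 61.93°  →  valid

δ = 46.02°, valid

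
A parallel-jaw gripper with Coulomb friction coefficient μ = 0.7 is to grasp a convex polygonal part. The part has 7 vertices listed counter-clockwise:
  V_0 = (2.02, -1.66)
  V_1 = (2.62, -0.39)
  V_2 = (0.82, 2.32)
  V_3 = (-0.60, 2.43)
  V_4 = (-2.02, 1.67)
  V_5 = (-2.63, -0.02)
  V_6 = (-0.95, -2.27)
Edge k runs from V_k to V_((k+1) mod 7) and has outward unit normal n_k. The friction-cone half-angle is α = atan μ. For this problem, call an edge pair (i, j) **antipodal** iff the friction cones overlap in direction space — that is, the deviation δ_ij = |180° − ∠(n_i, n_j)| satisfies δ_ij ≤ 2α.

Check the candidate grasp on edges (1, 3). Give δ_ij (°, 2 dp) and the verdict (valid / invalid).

α = atan 0.7 = 34.99°;  2α = 69.98°
edge 1: e_1 = (-1.80, +2.71);  n_1 = (+0.8330, +0.5533)
edge 3: e_3 = (-1.42, -0.76);  n_3 = (-0.4719, +0.8817)
∠(n_1, n_3) = 84.56°
δ = |180° − 84.56°| = 95.44°
95.44° > 2α = 69.98°  →  invalid

δ = 95.44°, invalid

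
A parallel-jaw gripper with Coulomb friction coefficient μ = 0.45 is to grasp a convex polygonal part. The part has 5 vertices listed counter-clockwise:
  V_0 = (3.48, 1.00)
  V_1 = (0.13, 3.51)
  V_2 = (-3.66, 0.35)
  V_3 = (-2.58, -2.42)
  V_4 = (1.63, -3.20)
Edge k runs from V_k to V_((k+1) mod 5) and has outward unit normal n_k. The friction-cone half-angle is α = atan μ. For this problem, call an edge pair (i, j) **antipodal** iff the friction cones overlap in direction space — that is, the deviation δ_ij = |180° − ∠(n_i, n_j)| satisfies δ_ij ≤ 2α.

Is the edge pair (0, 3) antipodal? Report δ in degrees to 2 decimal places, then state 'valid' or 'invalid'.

α = atan 0.45 = 24.23°;  2α = 48.46°
edge 0: e_0 = (-3.35, +2.51);  n_0 = (+0.5996, +0.8003)
edge 3: e_3 = (+4.21, -0.78);  n_3 = (-0.1822, -0.9833)
∠(n_0, n_3) = 153.65°
δ = |180° − 153.65°| = 26.35°
26.35° ≤ 2α = 48.46°  →  valid

δ = 26.35°, valid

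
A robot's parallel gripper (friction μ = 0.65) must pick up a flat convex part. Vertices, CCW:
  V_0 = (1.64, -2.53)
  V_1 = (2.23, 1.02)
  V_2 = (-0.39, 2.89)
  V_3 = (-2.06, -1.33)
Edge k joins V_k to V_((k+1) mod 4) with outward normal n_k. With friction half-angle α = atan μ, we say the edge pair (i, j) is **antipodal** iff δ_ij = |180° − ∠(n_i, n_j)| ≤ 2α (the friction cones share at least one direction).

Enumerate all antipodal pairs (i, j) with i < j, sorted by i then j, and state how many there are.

α = atan 0.65 = 33.02°;  2α = 66.05°
n_0 = (+0.9865, -0.1639)
n_1 = (+0.5809, +0.8139)
n_2 = (-0.9298, +0.3680)
n_3 = (-0.3085, -0.9512)
  (0,1): δ = 116.08°  ·
  (0,2): δ = 12.15°  ✓
  (0,3): δ = 81.47°  ·
  (1,2): δ = 76.07°  ·
  (1,3): δ = 17.55°  ✓
  (2,3): δ = 86.38°  ·
antipodal pairs: 2

count = 2; pairs: (0,2), (1,3)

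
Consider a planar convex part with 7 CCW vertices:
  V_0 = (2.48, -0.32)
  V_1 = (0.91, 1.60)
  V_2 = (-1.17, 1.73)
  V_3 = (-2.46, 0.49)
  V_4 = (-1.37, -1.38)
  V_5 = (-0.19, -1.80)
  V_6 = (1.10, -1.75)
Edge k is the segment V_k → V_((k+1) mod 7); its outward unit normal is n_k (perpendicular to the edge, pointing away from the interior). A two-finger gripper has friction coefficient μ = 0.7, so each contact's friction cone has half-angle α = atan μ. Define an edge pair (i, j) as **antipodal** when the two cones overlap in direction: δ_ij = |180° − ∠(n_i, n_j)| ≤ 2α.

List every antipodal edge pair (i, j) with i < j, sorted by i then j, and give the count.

count = 10; pairs: (0,3), (0,4), (0,5), (1,3), (1,4), (1,5), (1,6), (2,4), (2,5), (2,6)

α = atan 0.7 = 34.99°;  2α = 69.98°
n_0 = (+0.7741, +0.6330)
n_1 = (+0.0624, +0.9981)
n_2 = (-0.6930, +0.7209)
n_3 = (-0.8639, -0.5036)
n_4 = (-0.3353, -0.9421)
n_5 = (+0.0387, -0.9992)
n_6 = (+0.7196, -0.6944)
  (0,1): δ = 132.85°  ·
  (0,2): δ = 85.41°  ·
  (0,3): δ = 9.04°  ✓
  (0,4): δ = 31.13°  ✓
  (0,5): δ = 52.95°  ✓
  (0,6): δ = 96.75°  ·
  (1,2): δ = 132.56°  ·
  (1,3): δ = 56.19°  ✓
  (1,4): δ = 16.02°  ✓
  (1,5): δ = 5.80°  ✓
  (1,6): δ = 49.60°  ✓
  (2,3): δ = 103.63°  ·
  (2,4): δ = 63.46°  ✓
  (2,5): δ = 41.65°  ✓
  (2,6): δ = 2.15°  ✓
  (3,4): δ = 139.83°  ·
  (3,5): δ = 118.02°  ·
  (3,6): δ = 74.22°  ·
  (4,5): δ = 158.19°  ·
  (4,6): δ = 114.39°  ·
  (5,6): δ = 136.20°  ·
antipodal pairs: 10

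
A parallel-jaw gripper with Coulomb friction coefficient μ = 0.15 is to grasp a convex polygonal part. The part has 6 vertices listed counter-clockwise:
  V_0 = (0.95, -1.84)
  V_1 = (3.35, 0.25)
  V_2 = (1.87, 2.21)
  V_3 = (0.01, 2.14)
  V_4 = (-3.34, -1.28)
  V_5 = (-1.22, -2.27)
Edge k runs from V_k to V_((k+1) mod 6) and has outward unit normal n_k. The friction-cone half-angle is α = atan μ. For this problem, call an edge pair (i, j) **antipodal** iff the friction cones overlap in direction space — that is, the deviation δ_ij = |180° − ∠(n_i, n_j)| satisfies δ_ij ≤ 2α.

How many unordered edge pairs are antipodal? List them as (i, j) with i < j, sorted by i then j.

count = 2; pairs: (0,3), (2,5)

α = atan 0.15 = 8.53°;  2α = 17.06°
n_0 = (+0.6567, -0.7541)
n_1 = (+0.7980, +0.6026)
n_2 = (-0.0376, +0.9993)
n_3 = (-0.7144, +0.6998)
n_4 = (-0.4231, -0.9061)
n_5 = (+0.1944, -0.9809)
  (0,1): δ = 93.99°  ·
  (0,2): δ = 38.90°  ·
  (0,3): δ = 4.54°  ✓
  (0,4): δ = 113.92°  ·
  (0,5): δ = 150.16°  ·
  (1,2): δ = 124.90°  ·
  (1,3): δ = 81.46°  ·
  (1,4): δ = 27.91°  ·
  (1,5): δ = 64.15°  ·
  (2,3): δ = 136.56°  ·
  (2,4): δ = 27.19°  ·
  (2,5): δ = 9.05°  ✓
  (3,4): δ = 70.62°  ·
  (3,5): δ = 34.38°  ·
  (4,5): δ = 143.76°  ·
antipodal pairs: 2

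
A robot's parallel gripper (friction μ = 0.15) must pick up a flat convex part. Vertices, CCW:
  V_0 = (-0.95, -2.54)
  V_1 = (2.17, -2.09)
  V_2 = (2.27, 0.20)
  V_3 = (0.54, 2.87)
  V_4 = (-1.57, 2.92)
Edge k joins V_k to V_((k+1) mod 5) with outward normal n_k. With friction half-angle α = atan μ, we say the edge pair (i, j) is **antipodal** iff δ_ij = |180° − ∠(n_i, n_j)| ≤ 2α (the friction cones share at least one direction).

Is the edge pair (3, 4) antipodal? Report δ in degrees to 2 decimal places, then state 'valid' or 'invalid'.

δ = 82.16°, invalid

α = atan 0.15 = 8.53°;  2α = 17.06°
edge 3: e_3 = (-2.11, +0.05);  n_3 = (+0.0237, +0.9997)
edge 4: e_4 = (+0.62, -5.46);  n_4 = (-0.9936, -0.1128)
∠(n_3, n_4) = 97.84°
δ = |180° − 97.84°| = 82.16°
82.16° > 2α = 17.06°  →  invalid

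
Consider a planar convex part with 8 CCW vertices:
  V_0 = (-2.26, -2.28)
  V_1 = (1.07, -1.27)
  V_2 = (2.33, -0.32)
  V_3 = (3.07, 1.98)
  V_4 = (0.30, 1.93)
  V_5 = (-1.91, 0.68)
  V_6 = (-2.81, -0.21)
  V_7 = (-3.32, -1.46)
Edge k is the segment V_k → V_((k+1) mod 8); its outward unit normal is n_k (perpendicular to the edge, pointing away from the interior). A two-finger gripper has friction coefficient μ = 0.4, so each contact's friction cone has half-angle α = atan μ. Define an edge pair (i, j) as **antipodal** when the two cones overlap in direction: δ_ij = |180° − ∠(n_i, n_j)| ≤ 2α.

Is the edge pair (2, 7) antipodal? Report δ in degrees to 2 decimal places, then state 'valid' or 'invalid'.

α = atan 0.4 = 21.80°;  2α = 43.60°
edge 2: e_2 = (+0.74, +2.30);  n_2 = (+0.9519, -0.3063)
edge 7: e_7 = (+1.06, -0.82);  n_7 = (-0.6119, -0.7910)
∠(n_2, n_7) = 109.89°
δ = |180° − 109.89°| = 70.11°
70.11° > 2α = 43.60°  →  invalid

δ = 70.11°, invalid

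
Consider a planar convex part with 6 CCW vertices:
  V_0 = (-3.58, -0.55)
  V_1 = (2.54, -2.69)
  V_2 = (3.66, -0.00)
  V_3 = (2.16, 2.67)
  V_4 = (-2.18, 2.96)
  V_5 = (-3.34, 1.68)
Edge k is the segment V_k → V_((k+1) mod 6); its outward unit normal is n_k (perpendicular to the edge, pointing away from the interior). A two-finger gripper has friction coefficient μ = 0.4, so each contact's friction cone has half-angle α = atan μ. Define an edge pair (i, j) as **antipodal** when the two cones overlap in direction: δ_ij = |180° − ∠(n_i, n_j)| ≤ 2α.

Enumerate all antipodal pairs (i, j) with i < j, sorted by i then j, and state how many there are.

count = 5; pairs: (0,2), (0,3), (1,4), (1,5), (2,5)

α = atan 0.4 = 21.80°;  2α = 43.60°
n_0 = (-0.3301, -0.9440)
n_1 = (+0.9232, -0.3844)
n_2 = (+0.8718, +0.4898)
n_3 = (+0.0667, +0.9978)
n_4 = (-0.7410, +0.6715)
n_5 = (-0.9943, +0.1070)
  (0,1): δ = 93.33°  ·
  (0,2): δ = 41.40°  ✓
  (0,3): δ = 15.45°  ✓
  (0,4): δ = 67.09°  ·
  (0,5): δ = 103.13°  ·
  (1,2): δ = 128.07°  ·
  (1,3): δ = 71.22°  ·
  (1,4): δ = 19.58°  ✓
  (1,5): δ = 16.46°  ✓
  (2,3): δ = 123.15°  ·
  (2,4): δ = 71.51°  ·
  (2,5): δ = 35.47°  ✓
  (3,4): δ = 128.36°  ·
  (3,5): δ = 92.32°  ·
  (4,5): δ = 143.96°  ·
antipodal pairs: 5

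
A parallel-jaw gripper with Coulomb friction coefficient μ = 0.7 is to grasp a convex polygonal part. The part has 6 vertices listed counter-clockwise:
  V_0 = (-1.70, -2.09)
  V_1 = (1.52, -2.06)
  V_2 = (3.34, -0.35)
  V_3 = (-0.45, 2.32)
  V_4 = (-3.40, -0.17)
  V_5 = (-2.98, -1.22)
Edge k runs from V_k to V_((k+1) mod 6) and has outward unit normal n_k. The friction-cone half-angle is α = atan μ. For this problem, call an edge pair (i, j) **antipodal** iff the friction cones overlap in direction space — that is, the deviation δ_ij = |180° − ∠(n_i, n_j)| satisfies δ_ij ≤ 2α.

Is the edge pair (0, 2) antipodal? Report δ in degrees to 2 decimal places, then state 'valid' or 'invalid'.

α = atan 0.7 = 34.99°;  2α = 69.98°
edge 0: e_0 = (+3.22, +0.03);  n_0 = (+0.0093, -1.0000)
edge 2: e_2 = (-3.79, +2.67);  n_2 = (+0.5759, +0.8175)
∠(n_0, n_2) = 144.30°
δ = |180° − 144.30°| = 35.70°
35.70° ≤ 2α = 69.98°  →  valid

δ = 35.70°, valid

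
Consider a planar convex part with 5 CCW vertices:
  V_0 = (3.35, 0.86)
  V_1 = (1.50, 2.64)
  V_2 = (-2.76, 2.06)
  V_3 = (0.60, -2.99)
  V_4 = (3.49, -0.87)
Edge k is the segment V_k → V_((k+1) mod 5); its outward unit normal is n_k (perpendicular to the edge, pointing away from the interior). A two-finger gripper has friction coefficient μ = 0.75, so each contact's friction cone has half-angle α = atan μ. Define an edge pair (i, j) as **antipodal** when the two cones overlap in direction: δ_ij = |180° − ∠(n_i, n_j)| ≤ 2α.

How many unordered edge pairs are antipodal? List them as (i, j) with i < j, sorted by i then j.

α = atan 0.75 = 36.87°;  2α = 73.74°
n_0 = (+0.6933, +0.7206)
n_1 = (-0.1349, +0.9909)
n_2 = (-0.8326, -0.5539)
n_3 = (+0.5915, -0.8063)
n_4 = (+0.9967, +0.0807)
  (0,1): δ = 128.35°  ·
  (0,2): δ = 12.47°  ✓
  (0,3): δ = 80.16°  ·
  (0,4): δ = 138.52°  ·
  (1,2): δ = 64.12°  ✓
  (1,3): δ = 28.51°  ✓
  (1,4): δ = 86.87°  ·
  (2,3): δ = 87.38°  ·
  (2,4): δ = 29.01°  ✓
  (3,4): δ = 121.64°  ·
antipodal pairs: 4

count = 4; pairs: (0,2), (1,2), (1,3), (2,4)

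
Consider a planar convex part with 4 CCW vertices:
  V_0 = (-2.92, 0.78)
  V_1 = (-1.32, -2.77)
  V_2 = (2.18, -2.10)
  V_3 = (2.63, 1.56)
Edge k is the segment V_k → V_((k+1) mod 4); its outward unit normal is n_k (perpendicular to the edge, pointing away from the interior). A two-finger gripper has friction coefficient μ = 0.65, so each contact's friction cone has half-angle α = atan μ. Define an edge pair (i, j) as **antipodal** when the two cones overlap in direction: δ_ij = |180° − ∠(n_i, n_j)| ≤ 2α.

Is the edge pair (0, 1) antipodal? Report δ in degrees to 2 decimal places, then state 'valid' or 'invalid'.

δ = 103.42°, invalid

α = atan 0.65 = 33.02°;  2α = 66.05°
edge 0: e_0 = (+1.60, -3.55);  n_0 = (-0.9117, -0.4109)
edge 1: e_1 = (+3.50, +0.67);  n_1 = (+0.1880, -0.9822)
∠(n_0, n_1) = 76.58°
δ = |180° − 76.58°| = 103.42°
103.42° > 2α = 66.05°  →  invalid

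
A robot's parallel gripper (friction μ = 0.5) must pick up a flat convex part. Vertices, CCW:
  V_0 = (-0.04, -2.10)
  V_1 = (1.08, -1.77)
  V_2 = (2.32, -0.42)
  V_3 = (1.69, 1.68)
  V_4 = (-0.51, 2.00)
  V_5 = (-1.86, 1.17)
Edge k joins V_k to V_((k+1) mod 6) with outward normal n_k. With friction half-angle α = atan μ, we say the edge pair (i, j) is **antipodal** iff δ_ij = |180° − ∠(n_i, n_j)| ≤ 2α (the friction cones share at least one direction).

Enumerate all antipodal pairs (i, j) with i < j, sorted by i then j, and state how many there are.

count = 5; pairs: (0,3), (0,4), (1,4), (2,5), (3,5)

α = atan 0.5 = 26.57°;  2α = 53.13°
n_0 = (+0.2826, -0.9592)
n_1 = (+0.7365, -0.6765)
n_2 = (+0.9578, +0.2873)
n_3 = (+0.1439, +0.9896)
n_4 = (-0.5237, +0.8519)
n_5 = (-0.8738, -0.4863)
  (0,1): δ = 148.99°  ·
  (0,2): δ = 89.72°  ·
  (0,3): δ = 24.69°  ✓
  (0,4): δ = 15.17°  ✓
  (0,5): δ = 102.68°  ·
  (1,2): δ = 120.73°  ·
  (1,3): δ = 55.71°  ·
  (1,4): δ = 15.85°  ✓
  (1,5): δ = 71.67°  ·
  (2,3): δ = 114.98°  ·
  (2,4): δ = 75.12°  ·
  (2,5): δ = 12.40°  ✓
  (3,4): δ = 140.14°  ·
  (3,5): δ = 52.62°  ✓
  (4,5): δ = 92.48°  ·
antipodal pairs: 5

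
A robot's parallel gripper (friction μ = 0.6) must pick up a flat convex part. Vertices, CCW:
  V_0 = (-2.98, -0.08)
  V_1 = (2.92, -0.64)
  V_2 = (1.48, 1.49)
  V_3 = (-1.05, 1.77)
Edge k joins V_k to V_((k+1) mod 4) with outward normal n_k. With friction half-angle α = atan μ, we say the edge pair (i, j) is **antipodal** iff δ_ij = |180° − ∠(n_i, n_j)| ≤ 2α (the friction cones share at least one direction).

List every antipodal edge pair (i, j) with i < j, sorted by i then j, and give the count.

count = 3; pairs: (0,1), (0,2), (0,3)

α = atan 0.6 = 30.96°;  2α = 61.93°
n_0 = (-0.0945, -0.9955)
n_1 = (+0.8284, +0.5601)
n_2 = (+0.1100, +0.9939)
n_3 = (-0.6920, +0.7219)
  (0,1): δ = 50.52°  ✓
  (0,2): δ = 0.89°  ✓
  (0,3): δ = 49.21°  ✓
  (1,2): δ = 130.38°  ·
  (1,3): δ = 80.27°  ·
  (2,3): δ = 129.90°  ·
antipodal pairs: 3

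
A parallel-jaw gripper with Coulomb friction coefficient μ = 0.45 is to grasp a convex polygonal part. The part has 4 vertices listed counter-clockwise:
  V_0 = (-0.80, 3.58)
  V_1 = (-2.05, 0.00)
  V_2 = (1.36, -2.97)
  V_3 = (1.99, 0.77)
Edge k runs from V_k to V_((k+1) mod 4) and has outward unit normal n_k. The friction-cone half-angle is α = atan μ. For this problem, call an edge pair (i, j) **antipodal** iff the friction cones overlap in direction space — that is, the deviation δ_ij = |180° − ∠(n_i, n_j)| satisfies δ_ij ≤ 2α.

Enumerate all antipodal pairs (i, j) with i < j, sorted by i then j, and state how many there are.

count = 2; pairs: (0,2), (1,3)

α = atan 0.45 = 24.23°;  2α = 48.46°
n_0 = (-0.9441, +0.3296)
n_1 = (-0.6568, -0.7541)
n_2 = (+0.9861, -0.1661)
n_3 = (+0.7096, +0.7046)
  (0,1): δ = 111.81°  ·
  (0,2): δ = 9.69°  ✓
  (0,3): δ = 64.04°  ·
  (1,2): δ = 58.51°  ·
  (1,3): δ = 4.15°  ✓
  (2,3): δ = 125.64°  ·
antipodal pairs: 2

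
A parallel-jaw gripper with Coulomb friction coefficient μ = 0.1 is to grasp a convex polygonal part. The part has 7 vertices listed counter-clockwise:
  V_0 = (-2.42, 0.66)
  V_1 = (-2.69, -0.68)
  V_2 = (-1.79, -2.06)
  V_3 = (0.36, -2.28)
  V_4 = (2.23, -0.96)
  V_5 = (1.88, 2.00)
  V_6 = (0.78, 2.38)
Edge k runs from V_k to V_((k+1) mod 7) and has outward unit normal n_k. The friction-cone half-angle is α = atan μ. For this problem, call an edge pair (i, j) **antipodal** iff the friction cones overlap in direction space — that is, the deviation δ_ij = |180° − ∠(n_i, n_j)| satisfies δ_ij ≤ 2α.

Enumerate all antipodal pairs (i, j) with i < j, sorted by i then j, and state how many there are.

count = 1; pairs: (3,6)

α = atan 0.1 = 5.71°;  2α = 11.42°
n_0 = (-0.9803, +0.1975)
n_1 = (-0.8376, -0.5463)
n_2 = (-0.1018, -0.9948)
n_3 = (+0.5767, -0.8170)
n_4 = (+0.9931, +0.1174)
n_5 = (+0.3265, +0.9452)
n_6 = (-0.4734, +0.8808)
  (0,1): δ = 135.50°  ·
  (0,2): δ = 84.45°  ·
  (0,3): δ = 43.39°  ·
  (0,4): δ = 18.14°  ·
  (0,5): δ = 82.33°  ·
  (0,6): δ = 129.65°  ·
  (1,2): δ = 128.95°  ·
  (1,3): δ = 87.89°  ·
  (1,4): δ = 26.37°  ·
  (1,5): δ = 37.83°  ·
  (1,6): δ = 85.15°  ·
  (2,3): δ = 138.94°  ·
  (2,4): δ = 77.41°  ·
  (2,5): δ = 13.22°  ·
  (2,6): δ = 34.10°  ·
  (3,4): δ = 118.47°  ·
  (3,5): δ = 54.28°  ·
  (3,6): δ = 6.96°  ✓
  (4,5): δ = 115.80°  ·
  (4,6): δ = 68.49°  ·
  (5,6): δ = 132.68°  ·
antipodal pairs: 1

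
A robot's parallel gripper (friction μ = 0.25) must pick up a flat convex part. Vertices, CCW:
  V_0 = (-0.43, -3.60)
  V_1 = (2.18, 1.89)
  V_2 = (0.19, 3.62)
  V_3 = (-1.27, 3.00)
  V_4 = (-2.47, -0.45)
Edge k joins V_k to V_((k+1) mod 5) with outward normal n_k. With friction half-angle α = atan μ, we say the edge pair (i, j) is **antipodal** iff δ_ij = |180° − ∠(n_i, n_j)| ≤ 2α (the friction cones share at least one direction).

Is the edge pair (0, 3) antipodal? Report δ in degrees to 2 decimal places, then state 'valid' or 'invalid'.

α = atan 0.25 = 14.04°;  2α = 28.07°
edge 0: e_0 = (+2.61, +5.49);  n_0 = (+0.9031, -0.4294)
edge 3: e_3 = (-1.20, -3.45);  n_3 = (-0.9445, +0.3285)
∠(n_0, n_3) = 173.75°
δ = |180° − 173.75°| = 6.25°
6.25° ≤ 2α = 28.07°  →  valid

δ = 6.25°, valid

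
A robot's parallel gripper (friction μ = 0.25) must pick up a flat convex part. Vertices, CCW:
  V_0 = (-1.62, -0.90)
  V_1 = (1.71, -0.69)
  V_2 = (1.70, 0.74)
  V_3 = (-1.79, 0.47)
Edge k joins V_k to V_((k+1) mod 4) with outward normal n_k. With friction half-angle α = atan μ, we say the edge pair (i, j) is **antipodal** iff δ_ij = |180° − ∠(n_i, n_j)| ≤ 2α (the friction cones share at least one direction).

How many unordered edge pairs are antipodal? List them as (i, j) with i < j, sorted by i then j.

α = atan 0.25 = 14.04°;  2α = 28.07°
n_0 = (+0.0629, -0.9980)
n_1 = (+1.0000, +0.0070)
n_2 = (-0.0771, +0.9970)
n_3 = (-0.9924, -0.1231)
  (0,1): δ = 93.21°  ·
  (0,2): δ = 0.82°  ✓
  (0,3): δ = 93.47°  ·
  (1,2): δ = 85.98°  ·
  (1,3): δ = 6.67°  ✓
  (2,3): δ = 87.35°  ·
antipodal pairs: 2

count = 2; pairs: (0,2), (1,3)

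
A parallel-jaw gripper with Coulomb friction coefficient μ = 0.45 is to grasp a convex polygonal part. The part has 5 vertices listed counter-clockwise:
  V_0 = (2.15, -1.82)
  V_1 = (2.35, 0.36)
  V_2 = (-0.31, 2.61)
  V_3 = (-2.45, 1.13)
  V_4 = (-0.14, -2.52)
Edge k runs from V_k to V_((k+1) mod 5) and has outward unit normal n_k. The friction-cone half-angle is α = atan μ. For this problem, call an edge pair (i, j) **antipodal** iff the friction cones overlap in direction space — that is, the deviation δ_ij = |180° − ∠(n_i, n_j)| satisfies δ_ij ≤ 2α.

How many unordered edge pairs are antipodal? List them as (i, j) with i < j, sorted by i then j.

count = 3; pairs: (0,3), (1,3), (2,4)

α = atan 0.45 = 24.23°;  2α = 48.46°
n_0 = (+0.9958, -0.0914)
n_1 = (+0.6458, +0.7635)
n_2 = (-0.5688, +0.8225)
n_3 = (-0.8450, -0.5348)
n_4 = (+0.2923, -0.9563)
  (0,1): δ = 124.98°  ·
  (0,2): δ = 50.09°  ·
  (0,3): δ = 37.57°  ✓
  (0,4): δ = 112.24°  ·
  (1,2): δ = 105.11°  ·
  (1,3): δ = 17.44°  ✓
  (1,4): δ = 57.22°  ·
  (2,3): δ = 92.34°  ·
  (2,4): δ = 17.67°  ✓
  (3,4): δ = 105.33°  ·
antipodal pairs: 3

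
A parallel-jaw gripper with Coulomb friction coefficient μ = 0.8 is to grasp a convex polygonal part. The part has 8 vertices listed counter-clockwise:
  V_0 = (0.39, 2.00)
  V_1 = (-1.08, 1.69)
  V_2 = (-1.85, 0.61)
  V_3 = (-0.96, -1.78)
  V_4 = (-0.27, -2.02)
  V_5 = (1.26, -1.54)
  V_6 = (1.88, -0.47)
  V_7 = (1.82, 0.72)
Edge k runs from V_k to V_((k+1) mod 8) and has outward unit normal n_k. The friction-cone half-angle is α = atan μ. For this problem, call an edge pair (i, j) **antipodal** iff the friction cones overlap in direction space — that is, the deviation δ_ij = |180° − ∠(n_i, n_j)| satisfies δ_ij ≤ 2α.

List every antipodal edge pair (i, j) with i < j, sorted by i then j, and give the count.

count = 13; pairs: (0,3), (0,4), (0,5), (1,3), (1,4), (1,5), (1,6), (2,5), (2,6), (2,7), (3,6), (3,7), (4,7)

α = atan 0.8 = 38.66°;  2α = 77.32°
n_0 = (-0.2063, +0.9785)
n_1 = (-0.8142, +0.5805)
n_2 = (-0.9371, -0.3490)
n_3 = (-0.3285, -0.9445)
n_4 = (+0.2993, -0.9541)
n_5 = (+0.8652, -0.5014)
n_6 = (+0.9987, +0.0504)
n_7 = (+0.6669, +0.7451)
  (0,1): δ = 137.40°  ·
  (0,2): δ = 81.48°  ·
  (0,3): δ = 31.09°  ✓
  (0,4): δ = 5.51°  ✓
  (0,5): δ = 48.00°  ✓
  (0,6): δ = 80.98°  ·
  (0,7): δ = 126.26°  ·
  (1,2): δ = 124.09°  ·
  (1,3): δ = 73.69°  ✓
  (1,4): δ = 37.09°  ✓
  (1,5): δ = 5.40°  ✓
  (1,6): δ = 38.37°  ✓
  (1,7): δ = 83.66°  ·
  (2,3): δ = 129.60°  ·
  (2,4): δ = 93.01°  ·
  (2,5): δ = 50.51°  ✓
  (2,6): δ = 17.54°  ✓
  (2,7): δ = 27.74°  ✓
  (3,4): δ = 143.40°  ·
  (3,5): δ = 100.91°  ·
  (3,6): δ = 67.93°  ✓
  (3,7): δ = 22.65°  ✓
  (4,5): δ = 137.51°  ·
  (4,6): δ = 104.53°  ·
  (4,7): δ = 59.25°  ✓
  (5,6): δ = 147.02°  ·
  (5,7): δ = 101.74°  ·
  (6,7): δ = 134.72°  ·
antipodal pairs: 13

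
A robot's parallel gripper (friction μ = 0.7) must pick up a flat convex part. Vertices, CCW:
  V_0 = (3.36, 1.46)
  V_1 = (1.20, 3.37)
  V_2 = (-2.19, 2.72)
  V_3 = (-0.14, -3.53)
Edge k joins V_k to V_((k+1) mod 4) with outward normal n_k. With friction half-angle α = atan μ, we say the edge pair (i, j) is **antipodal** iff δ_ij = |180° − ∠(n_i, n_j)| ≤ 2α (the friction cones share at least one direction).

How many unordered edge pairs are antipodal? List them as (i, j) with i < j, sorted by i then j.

α = atan 0.7 = 34.99°;  2α = 69.98°
n_0 = (+0.6624, +0.7491)
n_1 = (-0.1883, +0.9821)
n_2 = (-0.9502, -0.3117)
n_3 = (+0.8187, -0.5742)
  (0,1): δ = 127.66°  ·
  (0,2): δ = 30.36°  ✓
  (0,3): δ = 96.44°  ·
  (1,2): δ = 82.69°  ·
  (1,3): δ = 44.10°  ✓
  (2,3): δ = 53.21°  ✓
antipodal pairs: 3

count = 3; pairs: (0,2), (1,3), (2,3)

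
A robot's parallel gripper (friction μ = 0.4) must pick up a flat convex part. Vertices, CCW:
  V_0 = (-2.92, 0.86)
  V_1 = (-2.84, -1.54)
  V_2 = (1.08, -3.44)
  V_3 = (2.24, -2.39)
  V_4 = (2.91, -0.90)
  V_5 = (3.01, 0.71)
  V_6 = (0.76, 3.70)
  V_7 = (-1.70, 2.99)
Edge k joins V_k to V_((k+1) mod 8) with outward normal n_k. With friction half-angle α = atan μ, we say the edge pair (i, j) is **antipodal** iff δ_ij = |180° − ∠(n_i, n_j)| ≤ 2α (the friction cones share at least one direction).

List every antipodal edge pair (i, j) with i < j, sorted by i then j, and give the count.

α = atan 0.4 = 21.80°;  2α = 43.60°
n_0 = (-0.9994, -0.0333)
n_1 = (-0.4362, -0.8999)
n_2 = (+0.6711, -0.7414)
n_3 = (+0.9120, -0.4101)
n_4 = (+0.9981, -0.0620)
n_5 = (+0.7990, +0.6013)
n_6 = (-0.2773, +0.9608)
n_7 = (-0.8677, +0.4970)
  (0,1): δ = 117.77°  ·
  (0,2): δ = 49.76°  ·
  (0,3): δ = 26.12°  ✓
  (0,4): δ = 5.46°  ✓
  (0,5): δ = 35.05°  ✓
  (0,6): δ = 104.19°  ·
  (0,7): δ = 148.29°  ·
  (1,2): δ = 111.99°  ·
  (1,3): δ = 88.35°  ·
  (1,4): δ = 67.69°  ·
  (1,5): δ = 27.18°  ✓
  (1,6): δ = 41.96°  ✓
  (1,7): δ = 86.06°  ·
  (2,3): δ = 156.36°  ·
  (2,4): δ = 135.70°  ·
  (2,5): δ = 95.19°  ·
  (2,6): δ = 26.05°  ✓
  (2,7): δ = 18.05°  ✓
  (3,4): δ = 159.34°  ·
  (3,5): δ = 118.83°  ·
  (3,6): δ = 49.69°  ·
  (3,7): δ = 5.59°  ✓
  (4,5): δ = 139.48°  ·
  (4,6): δ = 70.35°  ·
  (4,7): δ = 26.25°  ✓
  (5,6): δ = 110.86°  ·
  (5,7): δ = 66.76°  ·
  (6,7): δ = 135.90°  ·
antipodal pairs: 9

count = 9; pairs: (0,3), (0,4), (0,5), (1,5), (1,6), (2,6), (2,7), (3,7), (4,7)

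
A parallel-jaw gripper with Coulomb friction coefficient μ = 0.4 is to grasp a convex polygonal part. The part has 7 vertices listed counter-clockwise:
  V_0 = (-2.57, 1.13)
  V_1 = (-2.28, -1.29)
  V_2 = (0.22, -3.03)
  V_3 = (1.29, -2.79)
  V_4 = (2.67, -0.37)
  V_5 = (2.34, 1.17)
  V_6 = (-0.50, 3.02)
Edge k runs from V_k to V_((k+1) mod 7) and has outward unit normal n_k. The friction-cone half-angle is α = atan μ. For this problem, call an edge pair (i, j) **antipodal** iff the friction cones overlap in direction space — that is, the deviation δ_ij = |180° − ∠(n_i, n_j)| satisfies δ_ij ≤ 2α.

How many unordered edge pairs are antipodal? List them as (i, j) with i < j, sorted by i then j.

count = 6; pairs: (0,3), (0,4), (1,4), (1,5), (2,6), (3,6)

α = atan 0.4 = 21.80°;  2α = 43.60°
n_0 = (-0.9929, -0.1190)
n_1 = (-0.5713, -0.8208)
n_2 = (+0.2189, -0.9758)
n_3 = (+0.8687, -0.4954)
n_4 = (+0.9778, +0.2095)
n_5 = (+0.5458, +0.8379)
n_6 = (-0.6743, +0.7385)
  (0,1): δ = 131.67°  ·
  (0,2): δ = 84.19°  ·
  (0,3): δ = 36.53°  ✓
  (0,4): δ = 5.26°  ✓
  (0,5): δ = 50.09°  ·
  (0,6): δ = 125.56°  ·
  (1,2): δ = 132.52°  ·
  (1,3): δ = 84.86°  ·
  (1,4): δ = 43.07°  ✓
  (1,5): δ = 1.76°  ✓
  (1,6): δ = 77.24°  ·
  (2,3): δ = 132.34°  ·
  (2,4): δ = 90.55°  ·
  (2,5): δ = 45.72°  ·
  (2,6): δ = 29.76°  ✓
  (3,4): δ = 138.21°  ·
  (3,5): δ = 93.39°  ·
  (3,6): δ = 17.91°  ✓
  (4,5): δ = 135.18°  ·
  (4,6): δ = 59.70°  ·
  (5,6): δ = 104.52°  ·
antipodal pairs: 6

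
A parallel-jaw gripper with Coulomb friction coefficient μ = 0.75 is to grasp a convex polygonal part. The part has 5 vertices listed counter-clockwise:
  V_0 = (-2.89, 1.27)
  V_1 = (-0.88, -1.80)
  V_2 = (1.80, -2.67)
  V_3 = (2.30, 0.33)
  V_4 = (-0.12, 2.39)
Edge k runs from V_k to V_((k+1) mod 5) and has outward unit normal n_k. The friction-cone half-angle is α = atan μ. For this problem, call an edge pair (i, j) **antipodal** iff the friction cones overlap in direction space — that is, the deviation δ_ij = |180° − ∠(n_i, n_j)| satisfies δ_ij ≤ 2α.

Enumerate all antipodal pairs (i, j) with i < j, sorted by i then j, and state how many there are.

α = atan 0.75 = 36.87°;  2α = 73.74°
n_0 = (-0.8366, -0.5478)
n_1 = (-0.3088, -0.9511)
n_2 = (+0.9864, -0.1644)
n_3 = (+0.6482, +0.7615)
n_4 = (-0.3749, +0.9271)
  (0,1): δ = 141.20°  ·
  (0,2): δ = 42.68°  ✓
  (0,3): δ = 16.38°  ✓
  (0,4): δ = 78.80°  ·
  (1,2): δ = 81.48°  ·
  (1,3): δ = 22.42°  ✓
  (1,4): δ = 40.00°  ✓
  (2,3): δ = 120.94°  ·
  (2,4): δ = 58.52°  ✓
  (3,4): δ = 117.58°  ·
antipodal pairs: 5

count = 5; pairs: (0,2), (0,3), (1,3), (1,4), (2,4)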